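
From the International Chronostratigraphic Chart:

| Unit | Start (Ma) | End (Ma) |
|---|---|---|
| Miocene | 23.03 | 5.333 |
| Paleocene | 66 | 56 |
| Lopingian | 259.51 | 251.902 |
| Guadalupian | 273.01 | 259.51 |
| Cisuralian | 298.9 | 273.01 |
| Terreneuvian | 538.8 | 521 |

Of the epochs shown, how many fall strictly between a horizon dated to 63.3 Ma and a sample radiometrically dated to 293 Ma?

2

293 Ma sits inside the Cisuralian (298.9–273.01) and 63.3 Ma inside the Paleocene (66–56); neither of those is wholly between the two dates.
The listed epochs lying completely between them are Guadalupian, Lopingian — 2 in all.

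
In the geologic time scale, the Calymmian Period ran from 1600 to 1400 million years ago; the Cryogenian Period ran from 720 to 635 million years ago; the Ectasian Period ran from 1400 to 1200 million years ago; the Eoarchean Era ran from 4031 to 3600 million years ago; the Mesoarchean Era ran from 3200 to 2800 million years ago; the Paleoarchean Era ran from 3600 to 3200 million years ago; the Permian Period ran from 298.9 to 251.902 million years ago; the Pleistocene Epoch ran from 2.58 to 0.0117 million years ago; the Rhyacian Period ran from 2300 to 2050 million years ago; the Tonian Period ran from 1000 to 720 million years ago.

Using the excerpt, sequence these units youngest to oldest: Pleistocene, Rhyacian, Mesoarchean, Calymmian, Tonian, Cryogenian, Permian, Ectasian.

Pleistocene, Permian, Cryogenian, Tonian, Ectasian, Calymmian, Rhyacian, Mesoarchean

Read off each span (Ma): Pleistocene 2.58–0.0117; Rhyacian 2300–2050; Mesoarchean 3200–2800; Calymmian 1600–1400; Tonian 1000–720; Cryogenian 720–635; Permian 298.9–251.902; Ectasian 1400–1200.
Larger Ma is older, so oldest→youngest is Mesoarchean, Rhyacian, Calymmian, Ectasian, Tonian, Cryogenian, Permian, Pleistocene; reverse it for youngest→oldest.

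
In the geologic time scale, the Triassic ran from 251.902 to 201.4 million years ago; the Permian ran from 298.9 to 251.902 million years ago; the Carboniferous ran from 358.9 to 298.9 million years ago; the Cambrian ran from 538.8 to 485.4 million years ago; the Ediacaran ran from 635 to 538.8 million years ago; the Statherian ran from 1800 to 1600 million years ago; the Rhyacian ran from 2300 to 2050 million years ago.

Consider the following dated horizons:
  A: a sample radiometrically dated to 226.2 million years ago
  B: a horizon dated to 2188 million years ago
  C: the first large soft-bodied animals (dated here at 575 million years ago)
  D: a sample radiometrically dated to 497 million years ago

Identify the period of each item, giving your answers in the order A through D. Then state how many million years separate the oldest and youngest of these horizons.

Match each age against the start–end ranges in the excerpt: A = 226.2 Ma → Triassic (251.902–201.4); B = 2188 Ma → Rhyacian (2300–2050); C = 575 Ma → Ediacaran (635–538.8); D = 497 Ma → Cambrian (538.8–485.4).
The largest age is 2188 Ma and the smallest is 226.2 Ma; their difference is 1961.8 Myr.

A — Triassic; B — Rhyacian; C — Ediacaran; D — Cambrian; span 1961.8 million years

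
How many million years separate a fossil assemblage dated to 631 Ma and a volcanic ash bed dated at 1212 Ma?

581 million years

1212 − 631 = 581 million years.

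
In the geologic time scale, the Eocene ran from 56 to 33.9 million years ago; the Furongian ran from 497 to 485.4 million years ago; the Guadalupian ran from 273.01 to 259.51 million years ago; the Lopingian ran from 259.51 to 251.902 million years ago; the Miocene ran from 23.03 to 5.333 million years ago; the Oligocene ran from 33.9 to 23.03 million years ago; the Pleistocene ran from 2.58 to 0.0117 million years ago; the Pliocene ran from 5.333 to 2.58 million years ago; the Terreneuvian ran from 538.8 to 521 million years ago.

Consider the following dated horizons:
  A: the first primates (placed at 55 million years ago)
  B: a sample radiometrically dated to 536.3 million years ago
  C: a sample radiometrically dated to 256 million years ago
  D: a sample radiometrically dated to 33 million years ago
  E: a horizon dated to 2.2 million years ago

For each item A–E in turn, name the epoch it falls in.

A — Eocene; B — Terreneuvian; C — Lopingian; D — Oligocene; E — Pleistocene

Match each age against the start–end ranges in the excerpt: A = 55 Ma → Eocene (56–33.9); B = 536.3 Ma → Terreneuvian (538.8–521); C = 256 Ma → Lopingian (259.51–251.902); D = 33 Ma → Oligocene (33.9–23.03); E = 2.2 Ma → Pleistocene (2.58–0.0117).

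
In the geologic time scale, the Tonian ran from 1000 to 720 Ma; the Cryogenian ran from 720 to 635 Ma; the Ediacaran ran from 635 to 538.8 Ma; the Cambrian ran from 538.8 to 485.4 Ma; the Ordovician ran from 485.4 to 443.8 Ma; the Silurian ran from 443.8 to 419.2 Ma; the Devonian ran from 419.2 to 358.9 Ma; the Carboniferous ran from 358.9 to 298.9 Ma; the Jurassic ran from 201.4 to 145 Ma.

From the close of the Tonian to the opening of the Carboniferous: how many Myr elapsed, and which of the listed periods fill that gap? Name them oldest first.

End of Tonian = 720 Ma; start of Carboniferous = 358.9 Ma.
Gap = 720 − 358.9 = 361.1 Myr.
Periods wholly inside 720–358.9 Ma: Cryogenian (720–635), Ediacaran (635–538.8), Cambrian (538.8–485.4), Ordovician (485.4–443.8), Silurian (443.8–419.2), Devonian (419.2–358.9).

361.1 million years; Cryogenian, Ediacaran, Cambrian, Ordovician, Silurian, Devonian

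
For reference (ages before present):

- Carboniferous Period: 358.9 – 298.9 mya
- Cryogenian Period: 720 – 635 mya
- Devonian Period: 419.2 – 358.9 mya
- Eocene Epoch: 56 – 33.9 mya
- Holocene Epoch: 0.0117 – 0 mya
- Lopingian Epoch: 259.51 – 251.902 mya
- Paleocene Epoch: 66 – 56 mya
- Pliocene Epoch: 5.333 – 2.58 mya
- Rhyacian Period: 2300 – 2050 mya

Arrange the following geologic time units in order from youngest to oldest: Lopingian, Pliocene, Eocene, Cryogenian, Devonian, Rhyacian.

Pliocene, Eocene, Lopingian, Devonian, Cryogenian, Rhyacian

Read off each span (Ma): Lopingian 259.51–251.902; Pliocene 5.333–2.58; Eocene 56–33.9; Cryogenian 720–635; Devonian 419.2–358.9; Rhyacian 2300–2050.
Larger Ma is older, so oldest→youngest is Rhyacian, Cryogenian, Devonian, Lopingian, Eocene, Pliocene; reverse it for youngest→oldest.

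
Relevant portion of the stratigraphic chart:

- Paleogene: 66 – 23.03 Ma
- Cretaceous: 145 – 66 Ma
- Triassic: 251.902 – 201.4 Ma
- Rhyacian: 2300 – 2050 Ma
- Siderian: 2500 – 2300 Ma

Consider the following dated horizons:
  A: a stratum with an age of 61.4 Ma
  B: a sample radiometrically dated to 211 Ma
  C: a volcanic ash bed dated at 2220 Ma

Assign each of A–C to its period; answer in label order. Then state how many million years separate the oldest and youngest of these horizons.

Match each age against the start–end ranges in the excerpt: A = 61.4 Ma → Paleogene (66–23.03); B = 211 Ma → Triassic (251.902–201.4); C = 2220 Ma → Rhyacian (2300–2050).
The largest age is 2220 Ma and the smallest is 61.4 Ma; their difference is 2158.6 Myr.

A — Paleogene; B — Triassic; C — Rhyacian; span 2158.6 million years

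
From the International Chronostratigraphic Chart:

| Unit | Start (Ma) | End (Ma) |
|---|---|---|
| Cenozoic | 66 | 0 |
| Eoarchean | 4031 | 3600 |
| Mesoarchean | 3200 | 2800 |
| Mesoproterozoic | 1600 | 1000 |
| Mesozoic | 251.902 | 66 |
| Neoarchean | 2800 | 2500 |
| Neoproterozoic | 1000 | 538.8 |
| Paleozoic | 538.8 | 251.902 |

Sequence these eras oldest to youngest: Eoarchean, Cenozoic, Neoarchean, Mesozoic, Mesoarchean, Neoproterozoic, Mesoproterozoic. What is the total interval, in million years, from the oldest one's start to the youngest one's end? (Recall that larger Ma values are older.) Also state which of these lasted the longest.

Eoarchean, Mesoarchean, Neoarchean, Mesoproterozoic, Neoproterozoic, Mesozoic, Cenozoic; total span 4031 Myr; longest is Mesoproterozoic

From the excerpt: Eoarchean 4031–3600; Cenozoic 66–0; Neoarchean 2800–2500; Mesozoic 251.902–66; Mesoarchean 3200–2800; Neoproterozoic 1000–538.8; Mesoproterozoic 1600–1000 (Ma).
Larger Ma is earlier, so the oldest is Eoarchean and the youngest is Cenozoic; oldest to youngest: Eoarchean, Mesoarchean, Neoarchean, Mesoproterozoic, Neoproterozoic, Mesozoic, Cenozoic.
Oldest start 4031 minus youngest end 0 gives 4031 Myr overall.
Individual lengths (start − end): Cenozoic 66; Mesozoic 185.902; Neoarchean 300; Eoarchean 431; Neoproterozoic 461.2; Mesoproterozoic 600; Mesoarchean 400. The largest is Mesoproterozoic at 600 Myr.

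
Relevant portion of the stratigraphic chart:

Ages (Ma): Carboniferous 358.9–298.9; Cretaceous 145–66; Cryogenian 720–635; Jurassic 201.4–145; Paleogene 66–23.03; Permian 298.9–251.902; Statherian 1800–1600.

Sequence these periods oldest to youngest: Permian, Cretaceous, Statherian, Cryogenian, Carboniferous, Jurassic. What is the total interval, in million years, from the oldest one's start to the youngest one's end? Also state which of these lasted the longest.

Statherian → Cryogenian → Carboniferous → Permian → Jurassic → Cretaceous; total span 1734 Myr; longest is Statherian

From the excerpt: Permian 298.9–251.902; Cretaceous 145–66; Statherian 1800–1600; Cryogenian 720–635; Carboniferous 358.9–298.9; Jurassic 201.4–145 (Ma).
Larger Ma is earlier, so the oldest is Statherian and the youngest is Cretaceous; oldest to youngest: Statherian, Cryogenian, Carboniferous, Permian, Jurassic, Cretaceous.
Oldest start 1800 minus youngest end 66 gives 1734 Myr overall.
Individual lengths (start − end): Permian 46.998; Cryogenian 85; Jurassic 56.4; Statherian 200; Carboniferous 60; Cretaceous 79. The largest is Statherian at 200 Myr.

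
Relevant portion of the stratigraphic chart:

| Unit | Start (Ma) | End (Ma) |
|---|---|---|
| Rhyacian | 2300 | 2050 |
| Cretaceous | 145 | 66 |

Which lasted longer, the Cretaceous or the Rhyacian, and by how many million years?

Cretaceous: 145 − 66 = 79 Myr.
Rhyacian: 2300 − 2050 = 250 Myr.
Difference: 250 − 79 = 171 Myr, so the Rhyacian was longer.

Rhyacian, by 171 million years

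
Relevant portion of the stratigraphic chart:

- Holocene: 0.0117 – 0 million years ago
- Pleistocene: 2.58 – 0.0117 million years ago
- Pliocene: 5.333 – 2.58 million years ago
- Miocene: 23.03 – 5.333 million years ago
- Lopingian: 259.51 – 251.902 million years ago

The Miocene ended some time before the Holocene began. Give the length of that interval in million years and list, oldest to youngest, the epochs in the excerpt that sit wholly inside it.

End of Miocene = 5.333 Ma; start of Holocene = 0.0117 Ma.
Gap = 5.333 − 0.0117 = 5.3213 Myr.
Epochs wholly inside 5.333–0.0117 Ma: Pliocene (5.333–2.58), Pleistocene (2.58–0.0117).

5.3213 million years; Pliocene, Pleistocene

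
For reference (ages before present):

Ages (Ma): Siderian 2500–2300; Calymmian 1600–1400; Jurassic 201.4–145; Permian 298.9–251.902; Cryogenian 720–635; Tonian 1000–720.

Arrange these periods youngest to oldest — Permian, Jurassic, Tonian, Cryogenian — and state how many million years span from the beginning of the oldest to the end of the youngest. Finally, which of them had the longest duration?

Start ages (Ma): Tonian 1000, Cryogenian 720, Permian 298.9, Jurassic 201.4.
Ordered youngest to oldest: Jurassic, Permian, Cryogenian, Tonian.
Span = 1000 − 145 = 855 Myr.
Durations: Cryogenian 85, Permian 46.998, Jurassic 56.4, Tonian 280 → longest is Tonian (280 Myr).

Jurassic → Permian → Cryogenian → Tonian; total span 855 Myr; longest is Tonian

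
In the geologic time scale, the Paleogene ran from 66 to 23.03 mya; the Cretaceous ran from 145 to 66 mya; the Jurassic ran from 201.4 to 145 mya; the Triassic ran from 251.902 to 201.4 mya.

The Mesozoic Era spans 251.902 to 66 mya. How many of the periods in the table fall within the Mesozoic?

3

Periods inside 251.902–66 Ma: Triassic, Jurassic, Cretaceous — 3 in total.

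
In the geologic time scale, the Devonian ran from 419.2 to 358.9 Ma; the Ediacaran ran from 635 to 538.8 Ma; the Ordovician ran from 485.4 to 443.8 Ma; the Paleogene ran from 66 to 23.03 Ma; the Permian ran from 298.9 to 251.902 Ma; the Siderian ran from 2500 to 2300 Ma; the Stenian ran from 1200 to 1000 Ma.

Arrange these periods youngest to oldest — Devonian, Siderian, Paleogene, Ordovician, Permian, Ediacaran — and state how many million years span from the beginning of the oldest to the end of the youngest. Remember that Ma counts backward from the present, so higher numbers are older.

Start ages (Ma): Siderian 2500, Ediacaran 635, Ordovician 485.4, Devonian 419.2, Permian 298.9, Paleogene 66.
Ordered youngest to oldest: Paleogene, Permian, Devonian, Ordovician, Ediacaran, Siderian.
Span = 2500 − 23.03 = 2476.97 Myr.

Paleogene → Permian → Devonian → Ordovician → Ediacaran → Siderian; total span 2476.97 Myr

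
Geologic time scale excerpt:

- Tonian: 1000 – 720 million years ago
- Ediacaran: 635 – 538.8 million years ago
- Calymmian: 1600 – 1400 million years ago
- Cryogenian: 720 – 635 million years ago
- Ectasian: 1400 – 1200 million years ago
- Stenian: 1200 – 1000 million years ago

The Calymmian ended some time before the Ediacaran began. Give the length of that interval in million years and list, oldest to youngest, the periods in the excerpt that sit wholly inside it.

The Calymmian closes at 1400 Ma and the Ediacaran opens at 635 Ma, so the interval is 1400 − 635 = 765 Myr.
A period fits inside if it starts at or after 1400 Ma and ends at or before 635 Ma; oldest first that gives Ectasian, Stenian, Tonian, Cryogenian.

765 million years; Ectasian, Stenian, Tonian, Cryogenian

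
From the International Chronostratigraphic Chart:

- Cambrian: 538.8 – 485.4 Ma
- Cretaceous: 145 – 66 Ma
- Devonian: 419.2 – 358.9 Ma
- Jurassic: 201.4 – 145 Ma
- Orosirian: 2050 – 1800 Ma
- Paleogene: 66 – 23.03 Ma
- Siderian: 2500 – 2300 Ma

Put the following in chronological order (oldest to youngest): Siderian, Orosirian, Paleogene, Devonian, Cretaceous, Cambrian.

Sorting by start age (descending Ma, since larger Ma = older): Siderian began 2500, Orosirian began 2050, Cambrian began 538.8, Devonian began 419.2, Cretaceous began 145, Paleogene began 66.

Siderian, then Orosirian, then Cambrian, then Devonian, then Cretaceous, then Paleogene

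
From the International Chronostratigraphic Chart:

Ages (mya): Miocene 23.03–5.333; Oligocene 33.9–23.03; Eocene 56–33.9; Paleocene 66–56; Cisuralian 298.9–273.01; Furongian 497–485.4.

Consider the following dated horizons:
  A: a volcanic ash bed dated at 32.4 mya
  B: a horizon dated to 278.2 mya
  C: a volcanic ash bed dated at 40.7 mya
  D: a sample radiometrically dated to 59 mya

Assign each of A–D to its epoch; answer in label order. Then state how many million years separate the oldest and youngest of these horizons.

A — Oligocene; B — Cisuralian; C — Eocene; D — Paleocene; span 245.8 million years

A: 32.4 Ma lies in 33.9–23.03 Ma, so Oligocene.
B: 278.2 Ma lies in 298.9–273.01 Ma, so Cisuralian.
C: 40.7 Ma lies in 56–33.9 Ma, so Eocene.
D: 59 Ma lies in 66–56 Ma, so Paleocene.
Oldest = 278.2 Ma, youngest = 32.4 Ma → span 245.8 Myr.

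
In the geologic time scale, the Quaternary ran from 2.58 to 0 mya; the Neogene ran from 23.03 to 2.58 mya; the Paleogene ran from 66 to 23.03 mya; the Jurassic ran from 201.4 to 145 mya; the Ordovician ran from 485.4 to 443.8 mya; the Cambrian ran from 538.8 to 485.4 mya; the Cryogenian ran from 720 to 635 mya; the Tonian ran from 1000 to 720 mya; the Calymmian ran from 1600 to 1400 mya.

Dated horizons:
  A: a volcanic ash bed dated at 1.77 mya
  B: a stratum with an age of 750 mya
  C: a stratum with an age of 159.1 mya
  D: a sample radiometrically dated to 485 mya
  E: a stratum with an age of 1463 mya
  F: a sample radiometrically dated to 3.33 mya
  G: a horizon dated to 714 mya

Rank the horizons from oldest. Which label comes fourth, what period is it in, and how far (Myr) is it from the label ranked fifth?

Sorted oldest-first by Ma: E (1463), B (750), G (714), D (485), C (159.1), F (3.33), A (1.77).
The fourth oldest is D at 485 Ma, which lies in 485.4–443.8 Ma: the Ordovician.
The fifth oldest is C at 159.1 Ma; separation = |485 − 159.1| = 325.9 Myr.

D, in the Ordovician; 325.9 million years to C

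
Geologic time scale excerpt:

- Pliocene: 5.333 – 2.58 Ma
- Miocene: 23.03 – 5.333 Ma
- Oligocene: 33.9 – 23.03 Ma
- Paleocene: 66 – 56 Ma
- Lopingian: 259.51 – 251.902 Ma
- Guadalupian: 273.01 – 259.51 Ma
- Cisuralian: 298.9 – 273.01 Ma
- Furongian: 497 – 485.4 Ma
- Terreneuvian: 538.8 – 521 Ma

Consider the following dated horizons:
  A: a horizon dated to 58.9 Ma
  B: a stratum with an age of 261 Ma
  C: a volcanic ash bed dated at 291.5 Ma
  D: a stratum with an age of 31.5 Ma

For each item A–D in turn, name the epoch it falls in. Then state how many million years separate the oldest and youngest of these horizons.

Match each age against the start–end ranges in the excerpt: A = 58.9 Ma → Paleocene (66–56); B = 261 Ma → Guadalupian (273.01–259.51); C = 291.5 Ma → Cisuralian (298.9–273.01); D = 31.5 Ma → Oligocene (33.9–23.03).
The largest age is 291.5 Ma and the smallest is 31.5 Ma; their difference is 260 Myr.

A — Paleocene; B — Guadalupian; C — Cisuralian; D — Oligocene; span 260 million years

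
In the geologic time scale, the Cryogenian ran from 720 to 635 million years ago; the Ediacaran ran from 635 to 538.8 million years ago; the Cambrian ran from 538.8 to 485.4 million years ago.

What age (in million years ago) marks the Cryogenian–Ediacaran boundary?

635 million years ago

The Cryogenian ends and the Ediacaran begins at 635 million years ago.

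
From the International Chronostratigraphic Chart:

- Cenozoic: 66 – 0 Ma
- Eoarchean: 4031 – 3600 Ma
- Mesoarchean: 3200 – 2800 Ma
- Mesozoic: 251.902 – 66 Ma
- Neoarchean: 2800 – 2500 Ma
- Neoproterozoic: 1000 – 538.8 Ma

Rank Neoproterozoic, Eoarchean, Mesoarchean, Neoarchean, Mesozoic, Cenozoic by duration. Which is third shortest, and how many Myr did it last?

Durations: Neoproterozoic 461.2; Eoarchean 431; Mesoarchean 400; Neoarchean 300; Mesozoic 185.902; Cenozoic 66 Myr.
Sorted shortest-first: Cenozoic (66), Mesozoic (185.902), Neoarchean (300), Mesoarchean (400), Eoarchean (431), Neoproterozoic (461.2).
The third shortest is Neoarchean at 300 Myr.

Neoarchean, 300 million years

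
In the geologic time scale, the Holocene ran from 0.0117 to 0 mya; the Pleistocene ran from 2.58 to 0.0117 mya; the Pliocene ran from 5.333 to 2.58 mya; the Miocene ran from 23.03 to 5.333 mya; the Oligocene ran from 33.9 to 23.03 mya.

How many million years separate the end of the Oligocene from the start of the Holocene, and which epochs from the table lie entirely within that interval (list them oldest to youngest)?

23.0183 million years; Miocene, Pliocene, Pleistocene

The Oligocene closes at 23.03 Ma and the Holocene opens at 0.0117 Ma, so the interval is 23.03 − 0.0117 = 23.0183 Myr.
An epoch fits inside if it starts at or after 23.03 Ma and ends at or before 0.0117 Ma; oldest first that gives Miocene, Pliocene, Pleistocene.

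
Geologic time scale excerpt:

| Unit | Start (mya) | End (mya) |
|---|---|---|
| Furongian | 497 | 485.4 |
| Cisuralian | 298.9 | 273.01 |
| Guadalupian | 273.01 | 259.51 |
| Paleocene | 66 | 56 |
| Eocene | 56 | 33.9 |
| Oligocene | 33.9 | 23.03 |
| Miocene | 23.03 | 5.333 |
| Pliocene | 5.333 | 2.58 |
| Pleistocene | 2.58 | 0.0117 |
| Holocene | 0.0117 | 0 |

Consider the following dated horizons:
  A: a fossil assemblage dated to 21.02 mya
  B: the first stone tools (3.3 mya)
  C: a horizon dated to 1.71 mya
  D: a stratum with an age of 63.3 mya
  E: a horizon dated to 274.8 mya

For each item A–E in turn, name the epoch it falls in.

A — Miocene; B — Pliocene; C — Pleistocene; D — Paleocene; E — Cisuralian

A: 21.02 Ma lies in 23.03–5.333 Ma, so Miocene.
B: 3.3 Ma lies in 5.333–2.58 Ma, so Pliocene.
C: 1.71 Ma lies in 2.58–0.0117 Ma, so Pleistocene.
D: 63.3 Ma lies in 66–56 Ma, so Paleocene.
E: 274.8 Ma lies in 298.9–273.01 Ma, so Cisuralian.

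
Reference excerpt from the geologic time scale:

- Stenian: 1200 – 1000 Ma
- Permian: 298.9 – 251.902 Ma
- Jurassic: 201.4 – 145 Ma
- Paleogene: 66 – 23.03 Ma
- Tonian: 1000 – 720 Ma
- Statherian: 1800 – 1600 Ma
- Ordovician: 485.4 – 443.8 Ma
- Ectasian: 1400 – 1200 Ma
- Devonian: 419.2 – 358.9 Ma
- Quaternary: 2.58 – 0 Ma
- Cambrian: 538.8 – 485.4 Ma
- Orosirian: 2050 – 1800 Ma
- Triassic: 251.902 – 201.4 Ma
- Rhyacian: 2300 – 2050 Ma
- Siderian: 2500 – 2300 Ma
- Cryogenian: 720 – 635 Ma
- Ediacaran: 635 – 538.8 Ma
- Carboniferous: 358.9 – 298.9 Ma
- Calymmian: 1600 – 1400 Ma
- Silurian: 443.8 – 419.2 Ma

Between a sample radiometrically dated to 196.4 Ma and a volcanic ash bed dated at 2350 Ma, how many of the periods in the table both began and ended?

16

The older date is 2350 Ma and the younger is 196.4 Ma.
Periods with start < 2350 and end > 196.4 Ma: Rhyacian (2300–2050), Orosirian (2050–1800), Statherian (1800–1600), Calymmian (1600–1400), Ectasian (1400–1200), Stenian (1200–1000), Tonian (1000–720), Cryogenian (720–635), Ediacaran (635–538.8), Cambrian (538.8–485.4), Ordovician (485.4–443.8), Silurian (443.8–419.2), Devonian (419.2–358.9), Carboniferous (358.9–298.9), Permian (298.9–251.902), Triassic (251.902–201.4).
That is 16 complete periods.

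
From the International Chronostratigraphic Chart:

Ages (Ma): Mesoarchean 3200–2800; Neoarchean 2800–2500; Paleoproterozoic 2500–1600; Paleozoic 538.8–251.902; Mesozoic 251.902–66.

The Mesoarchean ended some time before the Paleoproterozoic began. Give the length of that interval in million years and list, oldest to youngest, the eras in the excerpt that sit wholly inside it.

300 million years; Neoarchean

The Mesoarchean closes at 2800 Ma and the Paleoproterozoic opens at 2500 Ma, so the interval is 2800 − 2500 = 300 Myr.
An era fits inside if it starts at or after 2800 Ma and ends at or before 2500 Ma; oldest first that gives Neoarchean.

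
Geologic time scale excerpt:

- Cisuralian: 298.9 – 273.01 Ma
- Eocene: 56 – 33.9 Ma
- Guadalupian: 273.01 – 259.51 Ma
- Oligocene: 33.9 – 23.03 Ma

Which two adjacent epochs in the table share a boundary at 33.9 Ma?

Eocene and Oligocene

The Eocene ends at 33.9 Ma and the Oligocene begins at 33.9 Ma, so they share that boundary.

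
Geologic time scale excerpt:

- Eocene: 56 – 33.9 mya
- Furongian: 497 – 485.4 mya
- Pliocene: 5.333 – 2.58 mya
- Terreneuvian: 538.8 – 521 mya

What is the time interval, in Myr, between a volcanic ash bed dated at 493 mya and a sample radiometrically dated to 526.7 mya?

33.7 million years

526.7 − 493 = 33.7 million years.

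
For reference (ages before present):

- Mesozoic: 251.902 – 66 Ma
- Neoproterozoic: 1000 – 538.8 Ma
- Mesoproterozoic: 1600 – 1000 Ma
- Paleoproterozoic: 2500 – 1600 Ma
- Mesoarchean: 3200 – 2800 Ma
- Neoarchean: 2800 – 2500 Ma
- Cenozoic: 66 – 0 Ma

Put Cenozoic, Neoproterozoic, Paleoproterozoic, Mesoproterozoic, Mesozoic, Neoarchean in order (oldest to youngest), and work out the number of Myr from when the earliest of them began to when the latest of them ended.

Start ages (Ma): Neoarchean 2800, Paleoproterozoic 2500, Mesoproterozoic 1600, Neoproterozoic 1000, Mesozoic 251.902, Cenozoic 66.
Ordered oldest to youngest: Neoarchean, Paleoproterozoic, Mesoproterozoic, Neoproterozoic, Mesozoic, Cenozoic.
Span = 2800 − 0 = 2800 Myr.

Neoarchean, Paleoproterozoic, Mesoproterozoic, Neoproterozoic, Mesozoic, Cenozoic; total span 2800 Myr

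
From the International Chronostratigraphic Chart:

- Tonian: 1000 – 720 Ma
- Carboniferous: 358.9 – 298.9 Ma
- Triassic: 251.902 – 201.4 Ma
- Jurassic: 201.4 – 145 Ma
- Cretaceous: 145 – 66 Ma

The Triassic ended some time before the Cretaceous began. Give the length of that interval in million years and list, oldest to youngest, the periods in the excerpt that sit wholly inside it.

End of Triassic = 201.4 Ma; start of Cretaceous = 145 Ma.
Gap = 201.4 − 145 = 56.4 Myr.
Periods wholly inside 201.4–145 Ma: Jurassic (201.4–145).

56.4 million years; Jurassic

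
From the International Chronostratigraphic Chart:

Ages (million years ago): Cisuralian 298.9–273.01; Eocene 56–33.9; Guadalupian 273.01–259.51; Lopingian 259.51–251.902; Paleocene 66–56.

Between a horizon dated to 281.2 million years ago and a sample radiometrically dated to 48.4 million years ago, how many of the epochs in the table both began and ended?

3

281.2 Ma sits inside the Cisuralian (298.9–273.01) and 48.4 Ma inside the Eocene (56–33.9); neither of those is wholly between the two dates.
The listed epochs lying completely between them are Guadalupian, Lopingian, Paleocene — 3 in all.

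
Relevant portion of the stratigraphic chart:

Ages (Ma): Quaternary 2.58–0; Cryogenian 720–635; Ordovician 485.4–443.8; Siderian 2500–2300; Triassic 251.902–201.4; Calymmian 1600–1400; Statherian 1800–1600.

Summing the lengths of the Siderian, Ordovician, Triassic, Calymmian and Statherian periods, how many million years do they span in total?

Each duration: Siderian = 200; Ordovician = 41.6; Triassic = 50.502; Calymmian = 200; Statherian = 200.
Sum: 200 + 41.6 + 50.502 + 200 + 200 = 692.102 Myr.

692.102 million years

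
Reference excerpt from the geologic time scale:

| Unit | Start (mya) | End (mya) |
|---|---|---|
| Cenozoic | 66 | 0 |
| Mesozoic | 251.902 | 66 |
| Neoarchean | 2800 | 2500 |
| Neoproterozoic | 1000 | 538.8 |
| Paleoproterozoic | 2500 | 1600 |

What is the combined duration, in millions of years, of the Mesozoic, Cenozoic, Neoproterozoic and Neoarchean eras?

1013.102 million years

Each duration: Mesozoic = 185.902; Cenozoic = 66; Neoproterozoic = 461.2; Neoarchean = 300.
Sum: 185.902 + 66 + 461.2 + 300 = 1013.102 Myr.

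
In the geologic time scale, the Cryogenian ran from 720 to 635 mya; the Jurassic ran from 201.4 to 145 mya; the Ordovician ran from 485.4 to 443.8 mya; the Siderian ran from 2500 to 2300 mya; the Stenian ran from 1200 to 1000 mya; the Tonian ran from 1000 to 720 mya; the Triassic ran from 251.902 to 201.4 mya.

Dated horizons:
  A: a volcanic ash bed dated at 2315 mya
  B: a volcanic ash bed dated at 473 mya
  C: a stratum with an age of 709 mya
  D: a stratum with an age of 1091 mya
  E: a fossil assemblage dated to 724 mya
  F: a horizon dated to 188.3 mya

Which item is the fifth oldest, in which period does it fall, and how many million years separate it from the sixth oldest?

B, in the Ordovician; 284.7 million years to F

Larger Ma means older, so oldest first: A 2315 > D 1091 > E 724 > C 709 > B 473 > F 188.3.
Counting 5 along gives B (473 Ma); the excerpt puts that inside the Ordovician, 485.4–443.8 Ma.
Next in line is F (188.3 Ma), and 473 − 188.3 = 284.7 Myr.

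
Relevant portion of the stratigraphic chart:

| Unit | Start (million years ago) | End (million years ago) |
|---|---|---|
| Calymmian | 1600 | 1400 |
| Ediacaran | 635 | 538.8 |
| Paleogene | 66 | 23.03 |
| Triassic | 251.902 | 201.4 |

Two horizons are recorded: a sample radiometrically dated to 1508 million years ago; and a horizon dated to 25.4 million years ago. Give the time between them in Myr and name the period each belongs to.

Elapsed time: 1508 − 25.4 = 1482.6 Myr.
1508 Ma lies within 1600–1400 Ma: Calymmian.
25.4 Ma lies within 66–23.03 Ma: Paleogene.

1482.6 million years apart; the first in the Calymmian, the second in the Paleogene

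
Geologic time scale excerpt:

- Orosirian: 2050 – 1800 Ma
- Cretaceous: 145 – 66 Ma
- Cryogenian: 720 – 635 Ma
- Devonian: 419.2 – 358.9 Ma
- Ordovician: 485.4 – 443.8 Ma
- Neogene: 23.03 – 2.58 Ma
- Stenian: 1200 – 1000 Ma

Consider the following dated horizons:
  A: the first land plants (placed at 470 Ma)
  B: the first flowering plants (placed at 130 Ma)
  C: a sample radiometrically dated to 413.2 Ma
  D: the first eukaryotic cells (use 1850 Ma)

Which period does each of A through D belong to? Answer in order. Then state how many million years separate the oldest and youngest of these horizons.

A: 470 Ma lies in 485.4–443.8 Ma, so Ordovician.
B: 130 Ma lies in 145–66 Ma, so Cretaceous.
C: 413.2 Ma lies in 419.2–358.9 Ma, so Devonian.
D: 1850 Ma lies in 2050–1800 Ma, so Orosirian.
Oldest = 1850 Ma, youngest = 130 Ma → span 1720 Myr.

A — Ordovician; B — Cretaceous; C — Devonian; D — Orosirian; span 1720 million years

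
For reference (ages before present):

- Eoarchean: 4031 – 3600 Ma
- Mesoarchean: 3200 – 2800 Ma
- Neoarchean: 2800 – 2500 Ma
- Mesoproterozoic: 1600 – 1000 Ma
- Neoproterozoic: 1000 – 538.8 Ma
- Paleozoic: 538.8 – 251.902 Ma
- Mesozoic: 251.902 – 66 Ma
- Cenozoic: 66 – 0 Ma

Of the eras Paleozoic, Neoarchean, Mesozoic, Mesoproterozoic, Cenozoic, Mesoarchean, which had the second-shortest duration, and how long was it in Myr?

Durations: Paleozoic 286.898; Neoarchean 300; Mesozoic 185.902; Mesoproterozoic 600; Cenozoic 66; Mesoarchean 400 Myr.
Sorted shortest-first: Cenozoic (66), Mesozoic (185.902), Paleozoic (286.898), Neoarchean (300), Mesoarchean (400), Mesoproterozoic (600).
The second shortest is Mesozoic at 185.902 Myr.

Mesozoic, 185.902 million years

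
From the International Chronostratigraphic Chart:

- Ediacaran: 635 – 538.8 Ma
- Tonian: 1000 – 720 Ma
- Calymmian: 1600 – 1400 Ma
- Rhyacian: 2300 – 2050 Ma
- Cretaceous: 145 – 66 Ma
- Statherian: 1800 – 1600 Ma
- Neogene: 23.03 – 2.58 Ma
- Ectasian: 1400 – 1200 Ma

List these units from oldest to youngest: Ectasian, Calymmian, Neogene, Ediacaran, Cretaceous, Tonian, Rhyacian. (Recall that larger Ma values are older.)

Rhyacian, then Calymmian, then Ectasian, then Tonian, then Ediacaran, then Cretaceous, then Neogene

Sorting by start age (descending Ma, since larger Ma = older): Rhyacian began 2300, Calymmian began 1600, Ectasian began 1400, Tonian began 1000, Ediacaran began 635, Cretaceous began 145, Neogene began 23.03.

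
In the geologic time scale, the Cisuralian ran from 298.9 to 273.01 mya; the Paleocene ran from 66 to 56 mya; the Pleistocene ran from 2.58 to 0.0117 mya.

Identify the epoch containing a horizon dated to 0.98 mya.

0.98 Ma lies between 2.58 and 0.0117 Ma, so it falls in the Pleistocene.

Pleistocene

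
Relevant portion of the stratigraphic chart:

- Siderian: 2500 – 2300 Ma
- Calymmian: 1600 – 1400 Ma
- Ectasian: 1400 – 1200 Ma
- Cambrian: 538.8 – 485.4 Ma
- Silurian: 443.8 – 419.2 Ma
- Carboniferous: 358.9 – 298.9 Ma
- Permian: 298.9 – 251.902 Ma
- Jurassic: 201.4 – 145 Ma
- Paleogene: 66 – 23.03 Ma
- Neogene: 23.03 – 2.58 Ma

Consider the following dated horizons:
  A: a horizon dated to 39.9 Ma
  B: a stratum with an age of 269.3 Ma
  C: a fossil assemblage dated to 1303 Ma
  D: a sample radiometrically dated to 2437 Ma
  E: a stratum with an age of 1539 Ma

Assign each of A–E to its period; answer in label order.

A: 39.9 Ma lies in 66–23.03 Ma, so Paleogene.
B: 269.3 Ma lies in 298.9–251.902 Ma, so Permian.
C: 1303 Ma lies in 1400–1200 Ma, so Ectasian.
D: 2437 Ma lies in 2500–2300 Ma, so Siderian.
E: 1539 Ma lies in 1600–1400 Ma, so Calymmian.

A — Paleogene; B — Permian; C — Ectasian; D — Siderian; E — Calymmian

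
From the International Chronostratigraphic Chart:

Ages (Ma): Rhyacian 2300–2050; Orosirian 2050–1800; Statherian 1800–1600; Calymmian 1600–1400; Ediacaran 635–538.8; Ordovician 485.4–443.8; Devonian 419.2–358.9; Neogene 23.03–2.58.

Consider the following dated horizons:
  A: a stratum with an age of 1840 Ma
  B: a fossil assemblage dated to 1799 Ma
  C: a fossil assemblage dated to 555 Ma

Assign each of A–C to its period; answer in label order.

A — Orosirian; B — Statherian; C — Ediacaran

A: 1840 Ma lies in 2050–1800 Ma, so Orosirian.
B: 1799 Ma lies in 1800–1600 Ma, so Statherian.
C: 555 Ma lies in 635–538.8 Ma, so Ediacaran.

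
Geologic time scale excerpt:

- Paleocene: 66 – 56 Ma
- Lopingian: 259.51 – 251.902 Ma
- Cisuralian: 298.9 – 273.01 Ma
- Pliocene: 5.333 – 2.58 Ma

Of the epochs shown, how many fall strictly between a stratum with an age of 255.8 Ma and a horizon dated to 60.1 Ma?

Checking each listed span, none has both start < 255.8 Ma and end > 60.1 Ma — every epoch straddles one of the two dates or lies outside them — so the count is 0.

0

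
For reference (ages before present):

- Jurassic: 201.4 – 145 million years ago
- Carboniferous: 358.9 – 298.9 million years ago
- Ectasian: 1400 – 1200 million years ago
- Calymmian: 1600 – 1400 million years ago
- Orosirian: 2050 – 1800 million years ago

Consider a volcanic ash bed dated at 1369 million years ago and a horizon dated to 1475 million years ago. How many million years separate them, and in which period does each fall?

Elapsed time: 1475 − 1369 = 106 Myr.
1369 Ma lies within 1400–1200 Ma: Ectasian.
1475 Ma lies within 1600–1400 Ma: Calymmian.

106 million years apart; the first in the Ectasian, the second in the Calymmian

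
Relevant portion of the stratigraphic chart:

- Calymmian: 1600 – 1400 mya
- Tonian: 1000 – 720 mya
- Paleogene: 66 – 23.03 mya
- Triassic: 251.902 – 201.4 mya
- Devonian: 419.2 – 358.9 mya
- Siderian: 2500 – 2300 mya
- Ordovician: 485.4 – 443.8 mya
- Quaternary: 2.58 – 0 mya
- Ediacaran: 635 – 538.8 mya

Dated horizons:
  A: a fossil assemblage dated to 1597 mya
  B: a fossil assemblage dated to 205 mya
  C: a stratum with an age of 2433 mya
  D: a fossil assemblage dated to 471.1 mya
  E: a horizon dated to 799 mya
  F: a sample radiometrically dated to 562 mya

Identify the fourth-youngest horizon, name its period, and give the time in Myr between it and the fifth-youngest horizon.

Smaller Ma means younger, so youngest first: B 205 < D 471.1 < F 562 < E 799 < A 1597 < C 2433.
Counting 4 along gives E (799 Ma); the excerpt puts that inside the Tonian, 1000–720 Ma.
Next in line is A (1597 Ma), and 1597 − 799 = 798 Myr.

E, in the Tonian; 798 million years to A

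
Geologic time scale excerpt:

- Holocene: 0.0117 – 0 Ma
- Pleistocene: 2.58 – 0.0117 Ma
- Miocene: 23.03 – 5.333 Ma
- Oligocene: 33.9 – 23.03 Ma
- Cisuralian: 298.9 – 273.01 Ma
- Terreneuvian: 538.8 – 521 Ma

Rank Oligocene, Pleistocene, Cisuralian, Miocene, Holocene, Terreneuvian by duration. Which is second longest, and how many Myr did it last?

Terreneuvian, 17.8 million years

Durations: Oligocene 10.87; Pleistocene 2.5683; Cisuralian 25.89; Miocene 17.697; Holocene 0.0117; Terreneuvian 17.8 Myr.
Sorted longest-first: Cisuralian (25.89), Terreneuvian (17.8), Miocene (17.697), Oligocene (10.87), Pleistocene (2.5683), Holocene (0.0117).
The second longest is Terreneuvian at 17.8 Myr.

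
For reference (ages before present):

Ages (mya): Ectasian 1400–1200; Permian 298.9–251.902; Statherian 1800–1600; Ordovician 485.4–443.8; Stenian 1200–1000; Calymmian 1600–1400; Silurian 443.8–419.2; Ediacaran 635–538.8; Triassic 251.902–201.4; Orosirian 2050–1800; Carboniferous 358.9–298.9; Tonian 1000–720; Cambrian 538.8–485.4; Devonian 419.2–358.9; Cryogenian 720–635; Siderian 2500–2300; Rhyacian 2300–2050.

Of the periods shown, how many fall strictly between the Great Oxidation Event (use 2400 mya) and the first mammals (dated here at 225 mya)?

15

The older date is 2400 Ma and the younger is 225 Ma.
Periods with start < 2400 and end > 225 Ma: Rhyacian (2300–2050), Orosirian (2050–1800), Statherian (1800–1600), Calymmian (1600–1400), Ectasian (1400–1200), Stenian (1200–1000), Tonian (1000–720), Cryogenian (720–635), Ediacaran (635–538.8), Cambrian (538.8–485.4), Ordovician (485.4–443.8), Silurian (443.8–419.2), Devonian (419.2–358.9), Carboniferous (358.9–298.9), Permian (298.9–251.902).
That is 15 complete periods.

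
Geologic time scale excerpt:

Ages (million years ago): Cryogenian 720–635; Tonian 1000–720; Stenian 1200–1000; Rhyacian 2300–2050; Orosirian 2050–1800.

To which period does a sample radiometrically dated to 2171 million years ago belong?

2171 Ma lies between 2300 and 2050 Ma, so it falls in the Rhyacian.

Rhyacian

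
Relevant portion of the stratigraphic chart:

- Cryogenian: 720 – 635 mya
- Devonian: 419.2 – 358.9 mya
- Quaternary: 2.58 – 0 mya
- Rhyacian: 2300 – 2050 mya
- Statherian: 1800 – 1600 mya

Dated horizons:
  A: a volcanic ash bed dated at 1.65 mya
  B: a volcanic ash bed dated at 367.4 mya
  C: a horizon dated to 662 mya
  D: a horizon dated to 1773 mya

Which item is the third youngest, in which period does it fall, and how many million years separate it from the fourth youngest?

Smaller Ma means younger, so youngest first: A 1.65 < B 367.4 < C 662 < D 1773.
Counting 3 along gives C (662 Ma); the excerpt puts that inside the Cryogenian, 720–635 Ma.
Next in line is D (1773 Ma), and 1773 − 662 = 1111 Myr.

C, in the Cryogenian; 1111 million years to D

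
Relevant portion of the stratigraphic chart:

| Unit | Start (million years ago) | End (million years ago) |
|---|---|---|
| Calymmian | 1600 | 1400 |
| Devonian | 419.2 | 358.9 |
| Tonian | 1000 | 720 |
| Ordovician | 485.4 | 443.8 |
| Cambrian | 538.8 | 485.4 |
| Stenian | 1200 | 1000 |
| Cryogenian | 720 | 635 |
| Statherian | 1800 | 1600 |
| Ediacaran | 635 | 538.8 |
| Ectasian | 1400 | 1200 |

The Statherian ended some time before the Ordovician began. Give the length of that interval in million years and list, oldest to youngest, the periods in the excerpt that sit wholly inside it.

1114.6 million years; Calymmian, Ectasian, Stenian, Tonian, Cryogenian, Ediacaran, Cambrian

The Statherian closes at 1600 Ma and the Ordovician opens at 485.4 Ma, so the interval is 1600 − 485.4 = 1114.6 Myr.
A period fits inside if it starts at or after 1600 Ma and ends at or before 485.4 Ma; oldest first that gives Calymmian, Ectasian, Stenian, Tonian, Cryogenian, Ediacaran, Cambrian.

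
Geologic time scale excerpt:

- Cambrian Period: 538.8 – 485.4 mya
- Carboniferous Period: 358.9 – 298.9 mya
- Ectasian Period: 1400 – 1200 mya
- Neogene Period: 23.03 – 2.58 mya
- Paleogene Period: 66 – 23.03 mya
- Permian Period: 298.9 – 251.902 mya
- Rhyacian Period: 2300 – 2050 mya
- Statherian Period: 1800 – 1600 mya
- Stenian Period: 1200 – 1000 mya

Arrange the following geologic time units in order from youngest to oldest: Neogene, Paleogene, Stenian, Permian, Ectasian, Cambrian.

Read off each span (Ma): Neogene 23.03–2.58; Paleogene 66–23.03; Stenian 1200–1000; Permian 298.9–251.902; Ectasian 1400–1200; Cambrian 538.8–485.4.
Larger Ma is older, so oldest→youngest is Ectasian, Stenian, Cambrian, Permian, Paleogene, Neogene; reverse it for youngest→oldest.

Neogene → Paleogene → Permian → Cambrian → Stenian → Ectasian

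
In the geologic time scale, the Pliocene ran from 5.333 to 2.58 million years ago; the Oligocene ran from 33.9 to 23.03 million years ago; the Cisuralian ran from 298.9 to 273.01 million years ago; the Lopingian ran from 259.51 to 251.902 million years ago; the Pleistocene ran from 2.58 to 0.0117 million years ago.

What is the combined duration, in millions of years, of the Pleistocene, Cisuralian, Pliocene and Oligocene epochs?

42.0813 million years

Duration is start − end for each: (2.58 − 0.0117) + (298.9 − 273.01) + (5.333 − 2.58) + (33.9 − 23.03).
That is 2.5683 + 25.89 + 2.753 + 10.87, which totals 42.0813 million years.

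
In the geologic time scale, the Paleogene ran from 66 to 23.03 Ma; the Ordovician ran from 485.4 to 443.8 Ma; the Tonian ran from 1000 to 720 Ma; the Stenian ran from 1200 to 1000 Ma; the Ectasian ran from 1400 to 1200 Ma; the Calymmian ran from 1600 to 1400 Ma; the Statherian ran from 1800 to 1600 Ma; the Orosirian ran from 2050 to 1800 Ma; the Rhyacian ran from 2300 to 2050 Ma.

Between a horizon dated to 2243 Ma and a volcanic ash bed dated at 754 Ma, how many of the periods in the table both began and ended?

5

2243 Ma sits inside the Rhyacian (2300–2050) and 754 Ma inside the Tonian (1000–720); neither of those is wholly between the two dates.
The listed periods lying completely between them are Orosirian, Statherian, Calymmian, Ectasian, Stenian — 5 in all.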